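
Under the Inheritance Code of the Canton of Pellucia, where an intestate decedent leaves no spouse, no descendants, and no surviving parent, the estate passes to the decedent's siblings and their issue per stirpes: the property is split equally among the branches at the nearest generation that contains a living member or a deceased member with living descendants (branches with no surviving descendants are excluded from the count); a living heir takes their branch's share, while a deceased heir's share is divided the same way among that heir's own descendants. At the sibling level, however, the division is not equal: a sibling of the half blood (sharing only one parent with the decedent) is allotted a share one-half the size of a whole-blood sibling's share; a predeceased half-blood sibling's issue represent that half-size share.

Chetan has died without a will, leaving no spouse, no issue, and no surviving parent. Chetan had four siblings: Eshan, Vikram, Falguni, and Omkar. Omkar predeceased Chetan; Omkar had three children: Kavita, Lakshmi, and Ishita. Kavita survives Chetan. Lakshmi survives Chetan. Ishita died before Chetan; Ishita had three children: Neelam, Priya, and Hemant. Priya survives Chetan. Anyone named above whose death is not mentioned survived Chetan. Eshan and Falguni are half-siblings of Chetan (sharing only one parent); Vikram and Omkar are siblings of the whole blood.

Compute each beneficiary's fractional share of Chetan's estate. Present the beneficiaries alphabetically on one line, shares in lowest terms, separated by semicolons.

No spouse, descendants, or parent survives, so the estate passes to Chetan's siblings per stirpes.
Half-blood siblings count for one-half the weight of whole-blood siblings at the initial division.
Dividing 1 in proportion to weights (total weight 3): Eshan (weight 1/2) → 1/6; Vikram (weight 1) → 1/3; Falguni (weight 1/2) → 1/6; Omkar (weight 1) → 1/3.
Eshan is living and takes 1/6.
Vikram is living and takes 1/3.
Falguni is living and takes 1/6.
Omkar predeceased; the 1/3 allotted to Omkar's branch passes to Omkar's issue by representation.
The 1/3 is divided into 3 equal shares of 1/9 among Kavita, Lakshmi, Ishita.
Kavita is living and takes 1/9.
Lakshmi is living and takes 1/9.
Ishita predeceased; the 1/9 allotted to Ishita's branch passes to Ishita's issue by representation.
The 1/9 is divided into 3 equal shares of 1/27 among Neelam, Priya, Hemant.
Neelam is living and takes 1/27.
Priya is living and takes 1/27.
Hemant is living and takes 1/27.

Eshan 1/6; Falguni 1/6; Hemant 1/27; Kavita 1/9; Lakshmi 1/9; Neelam 1/27; Priya 1/27; Vikram 1/3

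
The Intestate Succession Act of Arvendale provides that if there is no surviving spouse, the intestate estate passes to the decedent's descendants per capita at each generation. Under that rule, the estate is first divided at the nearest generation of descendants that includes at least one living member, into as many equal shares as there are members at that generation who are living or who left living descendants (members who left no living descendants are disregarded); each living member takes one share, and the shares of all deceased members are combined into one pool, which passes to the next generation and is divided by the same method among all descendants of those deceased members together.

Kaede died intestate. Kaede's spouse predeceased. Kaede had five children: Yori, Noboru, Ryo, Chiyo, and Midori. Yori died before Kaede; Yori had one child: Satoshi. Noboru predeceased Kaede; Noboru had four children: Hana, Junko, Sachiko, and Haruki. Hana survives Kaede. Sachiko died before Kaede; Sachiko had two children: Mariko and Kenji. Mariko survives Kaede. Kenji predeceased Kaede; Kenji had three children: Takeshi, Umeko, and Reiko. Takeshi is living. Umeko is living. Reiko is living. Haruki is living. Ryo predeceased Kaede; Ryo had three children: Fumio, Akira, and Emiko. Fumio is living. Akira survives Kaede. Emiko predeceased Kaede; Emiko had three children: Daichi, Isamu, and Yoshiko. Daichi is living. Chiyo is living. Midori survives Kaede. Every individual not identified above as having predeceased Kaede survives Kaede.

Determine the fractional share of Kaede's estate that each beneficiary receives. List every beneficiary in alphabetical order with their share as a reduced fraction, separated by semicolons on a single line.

Akira 3/40; Chiyo 1/5; Daichi 3/100; Fumio 3/40; Hana 3/40; Haruki 3/40; Isamu 3/100; Junko 3/40; Mariko 3/100; Midori 1/5; Reiko 1/100; Satoshi 3/40; Takeshi 1/100; Umeko 1/100; Yoshiko 3/100

There is no surviving spouse, so the entire estate passes to Kaede's descendants per capita at each generation.
At generation 1 (Yori, Noboru, Ryo, Chiyo, Midori) there are 5 shares of (1)/5 = 1/5 each.
Living: Chiyo and Midori — each takes 1/5.
Deceased: Yori, Noboru, and Ryo. Their combined 3/5 is pooled and carried to generation 2.
At generation 2 (Satoshi, Hana, Junko, Sachiko, Haruki, Fumio, Akira, Emiko) there are 8 shares of (3/5)/8 = 3/40 each.
Living: Satoshi, Hana, Junko, Haruki, Fumio, and Akira — each takes 3/40.
Deceased: Sachiko and Emiko. Their combined 3/20 is pooled and carried to generation 3.
At generation 3 (Mariko, Kenji, Daichi, Isamu, Yoshiko) there are 5 shares of (3/20)/5 = 3/100 each.
Living: Mariko, Daichi, Isamu, and Yoshiko — each takes 3/100.
Deceased: Kenji. That 3/100 share is carried to generation 4.
At generation 4 (Takeshi, Umeko, Reiko) there are 3 shares of (3/100)/3 = 1/100 each.
Living: Takeshi, Umeko, and Reiko — each takes 1/100.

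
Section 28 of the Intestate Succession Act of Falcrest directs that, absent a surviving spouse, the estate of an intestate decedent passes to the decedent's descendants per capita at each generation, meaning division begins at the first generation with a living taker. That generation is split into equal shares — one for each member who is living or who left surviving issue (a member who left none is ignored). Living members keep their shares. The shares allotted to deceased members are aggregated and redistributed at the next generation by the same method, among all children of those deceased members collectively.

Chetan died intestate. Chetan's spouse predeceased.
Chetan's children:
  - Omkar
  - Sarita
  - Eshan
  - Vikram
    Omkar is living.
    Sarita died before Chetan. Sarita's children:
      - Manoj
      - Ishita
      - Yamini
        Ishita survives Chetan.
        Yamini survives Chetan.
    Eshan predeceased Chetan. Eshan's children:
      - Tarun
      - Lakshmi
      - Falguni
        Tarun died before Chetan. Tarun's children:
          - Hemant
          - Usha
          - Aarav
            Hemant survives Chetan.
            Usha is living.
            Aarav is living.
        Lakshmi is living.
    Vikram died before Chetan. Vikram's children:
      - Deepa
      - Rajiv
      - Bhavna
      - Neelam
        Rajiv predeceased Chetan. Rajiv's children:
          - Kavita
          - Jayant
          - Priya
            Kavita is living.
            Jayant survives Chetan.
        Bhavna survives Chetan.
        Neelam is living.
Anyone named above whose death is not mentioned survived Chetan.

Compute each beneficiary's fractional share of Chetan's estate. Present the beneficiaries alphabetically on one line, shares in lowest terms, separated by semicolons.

There is no surviving spouse, so the entire estate passes to Chetan's descendants per capita at each generation.
At generation 1 (Omkar, Sarita, Eshan, Vikram) there are 4 shares of (1)/4 = 1/4 each.
Living: Omkar — each takes 1/4.
Deceased: Sarita, Eshan, and Vikram. Their combined 3/4 is pooled and carried to generation 2.
At generation 2 (Manoj, Ishita, Yamini, Tarun, Lakshmi, Falguni, Deepa, Rajiv, Bhavna, Neelam) there are 10 shares of (3/4)/10 = 3/40 each.
Living: Manoj, Ishita, Yamini, Lakshmi, Falguni, Deepa, Bhavna, and Neelam — each takes 3/40.
Deceased: Tarun and Rajiv. Their combined 3/20 is pooled and carried to generation 3.
At generation 3 (Hemant, Usha, Aarav, Kavita, Jayant, Priya) there are 6 shares of (3/20)/6 = 1/40 each.
Living: Hemant, Usha, Aarav, Kavita, Jayant, and Priya — each takes 1/40.

Aarav 1/40; Bhavna 3/40; Deepa 3/40; Falguni 3/40; Hemant 1/40; Ishita 3/40; Jayant 1/40; Kavita 1/40; Lakshmi 3/40; Manoj 3/40; Neelam 3/40; Omkar 1/4; Priya 1/40; Usha 1/40; Yamini 3/40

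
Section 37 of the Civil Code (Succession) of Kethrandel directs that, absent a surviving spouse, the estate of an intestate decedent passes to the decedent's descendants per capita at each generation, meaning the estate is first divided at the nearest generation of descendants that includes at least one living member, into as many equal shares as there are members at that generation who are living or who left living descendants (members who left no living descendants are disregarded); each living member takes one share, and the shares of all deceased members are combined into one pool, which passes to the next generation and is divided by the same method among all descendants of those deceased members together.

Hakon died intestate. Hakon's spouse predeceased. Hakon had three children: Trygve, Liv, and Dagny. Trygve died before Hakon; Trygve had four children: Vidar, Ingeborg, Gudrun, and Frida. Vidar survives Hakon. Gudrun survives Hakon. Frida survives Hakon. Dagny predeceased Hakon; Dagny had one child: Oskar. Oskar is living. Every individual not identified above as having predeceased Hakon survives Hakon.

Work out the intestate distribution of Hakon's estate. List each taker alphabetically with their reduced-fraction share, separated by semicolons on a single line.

There is no surviving spouse, so the entire estate passes to Hakon's descendants per capita at each generation.
At generation 1 (Trygve, Liv, Dagny) there are 3 shares of (1)/3 = 1/3 each.
Living: Liv — each takes 1/3.
Deceased: Trygve and Dagny. Their combined 2/3 is pooled and carried to generation 2.
At generation 2 (Vidar, Ingeborg, Gudrun, Frida, Oskar) there are 5 shares of (2/3)/5 = 2/15 each.
Living: Vidar, Ingeborg, Gudrun, Frida, and Oskar — each takes 2/15.

Frida 2/15; Gudrun 2/15; Ingeborg 2/15; Liv 1/3; Oskar 2/15; Vidar 2/15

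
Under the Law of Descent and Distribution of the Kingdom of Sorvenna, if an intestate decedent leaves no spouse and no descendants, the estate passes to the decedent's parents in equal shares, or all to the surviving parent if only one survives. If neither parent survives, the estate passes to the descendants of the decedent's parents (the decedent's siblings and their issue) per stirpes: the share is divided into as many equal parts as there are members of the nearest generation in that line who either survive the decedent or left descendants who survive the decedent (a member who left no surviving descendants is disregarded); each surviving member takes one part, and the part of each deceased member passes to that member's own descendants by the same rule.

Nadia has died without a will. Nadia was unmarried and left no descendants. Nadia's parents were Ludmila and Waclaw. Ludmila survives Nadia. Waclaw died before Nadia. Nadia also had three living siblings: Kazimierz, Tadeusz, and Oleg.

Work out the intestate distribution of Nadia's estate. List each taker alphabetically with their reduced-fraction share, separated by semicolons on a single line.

Only one parent, Ludmila, survives, so Ludmila takes the entire estate. The siblings take nothing because a surviving parent has priority.

Ludmila 1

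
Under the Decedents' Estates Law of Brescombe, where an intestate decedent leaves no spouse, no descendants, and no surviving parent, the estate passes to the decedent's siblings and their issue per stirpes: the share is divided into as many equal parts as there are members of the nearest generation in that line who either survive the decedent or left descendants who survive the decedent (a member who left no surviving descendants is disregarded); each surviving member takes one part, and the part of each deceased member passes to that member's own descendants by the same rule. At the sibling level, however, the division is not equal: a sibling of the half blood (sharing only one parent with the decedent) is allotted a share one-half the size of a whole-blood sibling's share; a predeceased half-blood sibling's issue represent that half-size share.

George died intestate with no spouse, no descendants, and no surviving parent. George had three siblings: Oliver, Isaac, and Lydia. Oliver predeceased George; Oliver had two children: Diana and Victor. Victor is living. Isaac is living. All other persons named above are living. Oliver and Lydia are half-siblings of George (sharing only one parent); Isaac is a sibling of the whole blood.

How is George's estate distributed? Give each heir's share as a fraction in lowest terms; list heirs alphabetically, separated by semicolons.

No spouse, descendants, or parent survives, so the estate passes to George's siblings per stirpes.
Half-blood siblings count for one-half the weight of whole-blood siblings at the initial division.
Dividing 1 in proportion to weights (total weight 2): Oliver (weight 1/2) → 1/4; Isaac (weight 1) → 1/2; Lydia (weight 1/2) → 1/4.
Oliver predeceased; the 1/4 allotted to Oliver's branch passes to Oliver's issue by representation.
The 1/4 is divided into 2 equal shares of 1/8 among Diana, Victor.
Diana is living and takes 1/8.
Victor is living and takes 1/8.
Isaac is living and takes 1/2.
Lydia is living and takes 1/4.

Diana 1/8; Isaac 1/2; Lydia 1/4; Victor 1/8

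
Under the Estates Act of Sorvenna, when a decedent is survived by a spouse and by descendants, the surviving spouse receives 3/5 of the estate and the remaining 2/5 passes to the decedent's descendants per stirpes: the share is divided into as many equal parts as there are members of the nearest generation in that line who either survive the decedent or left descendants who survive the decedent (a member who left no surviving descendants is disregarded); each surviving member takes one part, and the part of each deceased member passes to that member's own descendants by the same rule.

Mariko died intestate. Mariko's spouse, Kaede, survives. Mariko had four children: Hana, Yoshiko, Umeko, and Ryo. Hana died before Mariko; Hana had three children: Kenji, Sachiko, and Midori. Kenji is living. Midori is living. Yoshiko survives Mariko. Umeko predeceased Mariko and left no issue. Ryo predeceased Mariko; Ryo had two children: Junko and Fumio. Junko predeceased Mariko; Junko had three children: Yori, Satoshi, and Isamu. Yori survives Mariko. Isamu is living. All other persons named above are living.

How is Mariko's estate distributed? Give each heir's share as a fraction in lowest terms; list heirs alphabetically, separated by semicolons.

Kaede, as surviving spouse, takes 3/5.
The remaining 2/5 passes to Mariko's descendants per stirpes.
Umeko left no surviving issue, so that branch lapses and is disregarded.
The 2/5 is divided into 3 equal shares of 2/15 among Hana, Yoshiko, Ryo.
Hana predeceased; the 2/15 allotted to Hana's branch passes to Hana's issue by representation.
The 2/15 is divided into 3 equal shares of 2/45 among Kenji, Sachiko, Midori.
Kenji is living and takes 2/45.
Sachiko is living and takes 2/45.
Midori is living and takes 2/45.
Yoshiko is living and takes 2/15.
Ryo predeceased; the 2/15 allotted to Ryo's branch passes to Ryo's issue by representation.
The 2/15 is divided into 2 equal shares of 1/15 among Junko, Fumio.
Junko predeceased; the 1/15 allotted to Junko's branch passes to Junko's issue by representation.
The 1/15 is divided into 3 equal shares of 1/45 among Yori, Satoshi, Isamu.
Yori is living and takes 1/45.
Satoshi is living and takes 1/45.
Isamu is living and takes 1/45.
Fumio is living and takes 1/15.

Fumio 1/15; Isamu 1/45; Kaede 3/5; Kenji 2/45; Midori 2/45; Sachiko 2/45; Satoshi 1/45; Yori 1/45; Yoshiko 2/15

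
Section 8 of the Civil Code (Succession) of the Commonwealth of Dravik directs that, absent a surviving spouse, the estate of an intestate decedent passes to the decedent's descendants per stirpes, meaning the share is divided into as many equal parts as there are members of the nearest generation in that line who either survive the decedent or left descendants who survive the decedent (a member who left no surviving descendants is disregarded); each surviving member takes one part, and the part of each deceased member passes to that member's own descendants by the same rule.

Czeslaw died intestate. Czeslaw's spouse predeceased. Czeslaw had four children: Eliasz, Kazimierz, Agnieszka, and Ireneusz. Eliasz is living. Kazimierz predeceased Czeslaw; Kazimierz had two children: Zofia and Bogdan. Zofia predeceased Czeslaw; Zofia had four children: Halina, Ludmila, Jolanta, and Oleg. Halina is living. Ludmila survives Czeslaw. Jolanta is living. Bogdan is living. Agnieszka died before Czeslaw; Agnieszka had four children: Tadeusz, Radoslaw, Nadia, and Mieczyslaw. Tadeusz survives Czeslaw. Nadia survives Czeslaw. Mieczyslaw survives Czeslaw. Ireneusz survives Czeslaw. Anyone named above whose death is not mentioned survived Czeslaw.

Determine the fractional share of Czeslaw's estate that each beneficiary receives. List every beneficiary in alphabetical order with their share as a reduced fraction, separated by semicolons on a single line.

Bogdan 1/8; Eliasz 1/4; Halina 1/32; Ireneusz 1/4; Jolanta 1/32; Ludmila 1/32; Mieczyslaw 1/16; Nadia 1/16; Oleg 1/32; Radoslaw 1/16; Tadeusz 1/16

There is no surviving spouse, so the entire estate passes to Czeslaw's descendants per stirpes.
The estate is divided into 4 equal shares of 1/4 among Eliasz, Kazimierz, Agnieszka, Ireneusz.
Eliasz is living and takes 1/4.
Kazimierz predeceased; the 1/4 allotted to Kazimierz's branch passes to Kazimierz's issue by representation.
The 1/4 is divided into 2 equal shares of 1/8 among Zofia, Bogdan.
Zofia predeceased; the 1/8 allotted to Zofia's branch passes to Zofia's issue by representation.
The 1/8 is divided into 4 equal shares of 1/32 among Halina, Ludmila, Jolanta, Oleg.
Halina is living and takes 1/32.
Ludmila is living and takes 1/32.
Jolanta is living and takes 1/32.
Oleg is living and takes 1/32.
Bogdan is living and takes 1/8.
Agnieszka predeceased; the 1/4 allotted to Agnieszka's branch passes to Agnieszka's issue by representation.
The 1/4 is divided into 4 equal shares of 1/16 among Tadeusz, Radoslaw, Nadia, Mieczyslaw.
Tadeusz is living and takes 1/16.
Radoslaw is living and takes 1/16.
Nadia is living and takes 1/16.
Mieczyslaw is living and takes 1/16.
Ireneusz is living and takes 1/4.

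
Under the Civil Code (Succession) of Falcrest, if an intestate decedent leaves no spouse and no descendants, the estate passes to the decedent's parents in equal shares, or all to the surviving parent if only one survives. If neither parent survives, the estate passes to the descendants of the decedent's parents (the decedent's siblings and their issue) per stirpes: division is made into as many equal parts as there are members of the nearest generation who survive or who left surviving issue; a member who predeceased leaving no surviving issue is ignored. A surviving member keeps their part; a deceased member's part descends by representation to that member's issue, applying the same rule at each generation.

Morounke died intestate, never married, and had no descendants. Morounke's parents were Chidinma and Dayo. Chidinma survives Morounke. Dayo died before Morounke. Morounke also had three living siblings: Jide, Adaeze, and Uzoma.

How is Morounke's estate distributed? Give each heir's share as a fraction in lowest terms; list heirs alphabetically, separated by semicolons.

Chidinma 1

Only one parent, Chidinma, survives, so Chidinma takes the entire estate. The siblings take nothing because a surviving parent has priority.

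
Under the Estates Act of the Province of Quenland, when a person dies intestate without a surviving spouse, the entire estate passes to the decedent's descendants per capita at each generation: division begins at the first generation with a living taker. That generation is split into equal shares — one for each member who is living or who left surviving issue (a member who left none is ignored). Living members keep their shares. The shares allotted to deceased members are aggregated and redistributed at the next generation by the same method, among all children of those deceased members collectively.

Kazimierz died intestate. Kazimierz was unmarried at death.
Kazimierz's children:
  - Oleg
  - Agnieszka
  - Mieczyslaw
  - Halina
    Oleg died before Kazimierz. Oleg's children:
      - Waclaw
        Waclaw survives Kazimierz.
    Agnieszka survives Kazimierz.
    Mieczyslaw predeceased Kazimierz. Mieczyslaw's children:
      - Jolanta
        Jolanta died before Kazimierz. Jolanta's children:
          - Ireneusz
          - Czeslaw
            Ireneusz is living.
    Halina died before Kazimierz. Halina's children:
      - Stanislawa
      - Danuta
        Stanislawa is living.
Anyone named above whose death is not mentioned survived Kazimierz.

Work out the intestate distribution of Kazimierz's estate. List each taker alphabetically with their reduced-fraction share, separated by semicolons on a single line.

There is no surviving spouse, so the entire estate passes to Kazimierz's descendants per capita at each generation.
At generation 1 (Oleg, Agnieszka, Mieczyslaw, Halina) there are 4 shares of (1)/4 = 1/4 each.
Living: Agnieszka — each takes 1/4.
Deceased: Oleg, Mieczyslaw, and Halina. Their combined 3/4 is pooled and carried to generation 2.
At generation 2 (Waclaw, Jolanta, Stanislawa, Danuta) there are 4 shares of (3/4)/4 = 3/16 each.
Living: Waclaw, Stanislawa, and Danuta — each takes 3/16.
Deceased: Jolanta. That 3/16 share is carried to generation 3.
At generation 3 (Ireneusz, Czeslaw) there are 2 shares of (3/16)/2 = 3/32 each.
Living: Ireneusz and Czeslaw — each takes 3/32.

Agnieszka 1/4; Czeslaw 3/32; Danuta 3/16; Ireneusz 3/32; Stanislawa 3/16; Waclaw 3/16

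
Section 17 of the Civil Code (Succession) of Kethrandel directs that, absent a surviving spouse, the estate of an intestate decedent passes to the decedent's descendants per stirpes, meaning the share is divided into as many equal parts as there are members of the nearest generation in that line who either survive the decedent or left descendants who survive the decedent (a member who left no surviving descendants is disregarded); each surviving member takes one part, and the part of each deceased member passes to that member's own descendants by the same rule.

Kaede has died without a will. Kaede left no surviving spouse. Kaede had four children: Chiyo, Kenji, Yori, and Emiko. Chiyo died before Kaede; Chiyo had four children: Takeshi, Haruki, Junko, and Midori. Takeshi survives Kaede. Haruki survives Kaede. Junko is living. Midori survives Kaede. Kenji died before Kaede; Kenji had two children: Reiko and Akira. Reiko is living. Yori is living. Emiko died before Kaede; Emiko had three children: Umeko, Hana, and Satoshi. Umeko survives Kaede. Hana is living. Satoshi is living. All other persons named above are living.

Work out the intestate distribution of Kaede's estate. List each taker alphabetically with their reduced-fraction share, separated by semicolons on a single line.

Akira 1/8; Hana 1/12; Haruki 1/16; Junko 1/16; Midori 1/16; Reiko 1/8; Satoshi 1/12; Takeshi 1/16; Umeko 1/12; Yori 1/4

There is no surviving spouse, so the entire estate passes to Kaede's descendants per stirpes.
The estate is divided into 4 equal shares of 1/4 among Chiyo, Kenji, Yori, Emiko.
Chiyo predeceased; the 1/4 allotted to Chiyo's branch passes to Chiyo's issue by representation.
The 1/4 is divided into 4 equal shares of 1/16 among Takeshi, Haruki, Junko, Midori.
Takeshi is living and takes 1/16.
Haruki is living and takes 1/16.
Junko is living and takes 1/16.
Midori is living and takes 1/16.
Kenji predeceased; the 1/4 allotted to Kenji's branch passes to Kenji's issue by representation.
The 1/4 is divided into 2 equal shares of 1/8 among Reiko, Akira.
Reiko is living and takes 1/8.
Akira is living and takes 1/8.
Yori is living and takes 1/4.
Emiko predeceased; the 1/4 allotted to Emiko's branch passes to Emiko's issue by representation.
The 1/4 is divided into 3 equal shares of 1/12 among Umeko, Hana, Satoshi.
Umeko is living and takes 1/12.
Hana is living and takes 1/12.
Satoshi is living and takes 1/12.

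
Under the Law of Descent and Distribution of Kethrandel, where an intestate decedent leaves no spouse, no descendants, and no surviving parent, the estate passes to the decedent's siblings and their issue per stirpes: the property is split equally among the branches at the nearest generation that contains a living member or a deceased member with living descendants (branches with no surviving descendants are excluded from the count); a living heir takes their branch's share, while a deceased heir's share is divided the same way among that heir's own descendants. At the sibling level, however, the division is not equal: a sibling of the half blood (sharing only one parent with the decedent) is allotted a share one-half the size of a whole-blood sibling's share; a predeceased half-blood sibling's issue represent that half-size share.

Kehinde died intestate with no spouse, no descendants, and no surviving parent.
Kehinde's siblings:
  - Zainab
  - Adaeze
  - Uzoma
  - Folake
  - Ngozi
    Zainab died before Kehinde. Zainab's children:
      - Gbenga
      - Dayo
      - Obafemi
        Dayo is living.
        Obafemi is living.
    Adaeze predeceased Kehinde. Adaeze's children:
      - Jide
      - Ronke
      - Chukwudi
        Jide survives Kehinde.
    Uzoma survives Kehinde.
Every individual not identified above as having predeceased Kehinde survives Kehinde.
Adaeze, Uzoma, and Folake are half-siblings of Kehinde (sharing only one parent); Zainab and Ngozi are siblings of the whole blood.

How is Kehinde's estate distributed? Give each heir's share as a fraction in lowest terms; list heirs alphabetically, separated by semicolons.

No spouse, descendants, or parent survives, so the estate passes to Kehinde's siblings per stirpes.
Half-blood siblings count for one-half the weight of whole-blood siblings at the initial division.
Dividing 1 in proportion to weights (total weight 7/2): Zainab (weight 1) → 2/7; Adaeze (weight 1/2) → 1/7; Uzoma (weight 1/2) → 1/7; Folake (weight 1/2) → 1/7; Ngozi (weight 1) → 2/7.
Zainab predeceased; the 2/7 allotted to Zainab's branch passes to Zainab's issue by representation.
The 2/7 is divided into 3 equal shares of 2/21 among Gbenga, Dayo, Obafemi.
Gbenga is living and takes 2/21.
Dayo is living and takes 2/21.
Obafemi is living and takes 2/21.
Adaeze predeceased; the 1/7 allotted to Adaeze's branch passes to Adaeze's issue by representation.
The 1/7 is divided into 3 equal shares of 1/21 among Jide, Ronke, Chukwudi.
Jide is living and takes 1/21.
Ronke is living and takes 1/21.
Chukwudi is living and takes 1/21.
Uzoma is living and takes 1/7.
Folake is living and takes 1/7.
Ngozi is living and takes 2/7.

Chukwudi 1/21; Dayo 2/21; Folake 1/7; Gbenga 2/21; Jide 1/21; Ngozi 2/7; Obafemi 2/21; Ronke 1/21; Uzoma 1/7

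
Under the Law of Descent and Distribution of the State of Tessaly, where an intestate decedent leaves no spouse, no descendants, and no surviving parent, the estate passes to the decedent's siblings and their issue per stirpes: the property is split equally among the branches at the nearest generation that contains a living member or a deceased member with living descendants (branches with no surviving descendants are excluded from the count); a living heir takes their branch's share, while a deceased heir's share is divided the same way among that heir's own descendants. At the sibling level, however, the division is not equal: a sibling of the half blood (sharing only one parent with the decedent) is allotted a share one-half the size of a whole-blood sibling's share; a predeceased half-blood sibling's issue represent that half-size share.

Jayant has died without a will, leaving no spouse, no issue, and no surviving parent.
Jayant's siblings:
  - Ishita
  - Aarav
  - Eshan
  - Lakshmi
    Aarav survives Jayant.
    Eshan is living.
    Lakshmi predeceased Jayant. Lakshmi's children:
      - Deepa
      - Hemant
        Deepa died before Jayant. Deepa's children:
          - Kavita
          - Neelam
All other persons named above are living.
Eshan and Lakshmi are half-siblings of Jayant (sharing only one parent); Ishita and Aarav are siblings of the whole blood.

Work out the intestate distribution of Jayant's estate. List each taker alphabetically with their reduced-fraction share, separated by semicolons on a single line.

Aarav 1/3; Eshan 1/6; Hemant 1/12; Ishita 1/3; Kavita 1/24; Neelam 1/24

No spouse, descendants, or parent survives, so the estate passes to Jayant's siblings per stirpes.
Half-blood siblings count for one-half the weight of whole-blood siblings at the initial division.
Dividing 1 in proportion to weights (total weight 3): Ishita (weight 1) → 1/3; Aarav (weight 1) → 1/3; Eshan (weight 1/2) → 1/6; Lakshmi (weight 1/2) → 1/6.
Ishita is living and takes 1/3.
Aarav is living and takes 1/3.
Eshan is living and takes 1/6.
Lakshmi predeceased; the 1/6 allotted to Lakshmi's branch passes to Lakshmi's issue by representation.
The 1/6 is divided into 2 equal shares of 1/12 among Deepa, Hemant.
Deepa predeceased; the 1/12 allotted to Deepa's branch passes to Deepa's issue by representation.
The 1/12 is divided into 2 equal shares of 1/24 among Kavita, Neelam.
Kavita is living and takes 1/24.
Neelam is living and takes 1/24.
Hemant is living and takes 1/12.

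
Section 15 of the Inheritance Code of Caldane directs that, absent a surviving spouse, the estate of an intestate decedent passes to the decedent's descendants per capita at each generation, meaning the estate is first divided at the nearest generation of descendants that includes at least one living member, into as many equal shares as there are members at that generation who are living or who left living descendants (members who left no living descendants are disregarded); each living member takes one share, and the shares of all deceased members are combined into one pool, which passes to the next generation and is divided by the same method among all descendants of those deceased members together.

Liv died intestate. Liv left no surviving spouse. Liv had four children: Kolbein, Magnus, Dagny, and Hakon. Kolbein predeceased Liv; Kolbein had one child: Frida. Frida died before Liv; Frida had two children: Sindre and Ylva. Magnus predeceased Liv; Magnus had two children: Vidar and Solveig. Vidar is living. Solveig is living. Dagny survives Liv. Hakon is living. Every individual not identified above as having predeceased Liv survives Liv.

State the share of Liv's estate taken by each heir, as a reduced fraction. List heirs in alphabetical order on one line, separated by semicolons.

Dagny 1/4; Hakon 1/4; Sindre 1/12; Solveig 1/6; Vidar 1/6; Ylva 1/12

There is no surviving spouse, so the entire estate passes to Liv's descendants per capita at each generation.
At generation 1 (Kolbein, Magnus, Dagny, Hakon) there are 4 shares of (1)/4 = 1/4 each.
Living: Dagny and Hakon — each takes 1/4.
Deceased: Kolbein and Magnus. Their combined 1/2 is pooled and carried to generation 2.
At generation 2 (Frida, Vidar, Solveig) there are 3 shares of (1/2)/3 = 1/6 each.
Living: Vidar and Solveig — each takes 1/6.
Deceased: Frida. That 1/6 share is carried to generation 3.
At generation 3 (Sindre, Ylva) there are 2 shares of (1/6)/2 = 1/12 each.
Living: Sindre and Ylva — each takes 1/12.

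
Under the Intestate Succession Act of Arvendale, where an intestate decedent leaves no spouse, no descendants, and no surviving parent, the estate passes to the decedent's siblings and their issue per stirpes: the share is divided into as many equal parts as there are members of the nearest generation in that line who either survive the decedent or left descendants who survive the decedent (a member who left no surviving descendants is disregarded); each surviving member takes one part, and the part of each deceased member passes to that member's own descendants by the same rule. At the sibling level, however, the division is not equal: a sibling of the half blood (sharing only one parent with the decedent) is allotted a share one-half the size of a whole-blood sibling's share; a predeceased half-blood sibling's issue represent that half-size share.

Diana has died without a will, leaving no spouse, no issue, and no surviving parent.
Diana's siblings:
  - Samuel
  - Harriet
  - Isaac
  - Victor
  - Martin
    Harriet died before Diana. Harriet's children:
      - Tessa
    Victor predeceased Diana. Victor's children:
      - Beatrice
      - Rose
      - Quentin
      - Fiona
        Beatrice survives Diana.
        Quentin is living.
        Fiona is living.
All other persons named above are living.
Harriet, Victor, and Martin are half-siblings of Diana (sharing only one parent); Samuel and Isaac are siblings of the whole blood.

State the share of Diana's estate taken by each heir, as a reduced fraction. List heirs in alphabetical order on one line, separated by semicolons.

Beatrice 1/28; Fiona 1/28; Isaac 2/7; Martin 1/7; Quentin 1/28; Rose 1/28; Samuel 2/7; Tessa 1/7

No spouse, descendants, or parent survives, so the estate passes to Diana's siblings per stirpes.
Half-blood siblings count for one-half the weight of whole-blood siblings at the initial division.
Dividing 1 in proportion to weights (total weight 7/2): Samuel (weight 1) → 2/7; Harriet (weight 1/2) → 1/7; Isaac (weight 1) → 2/7; Victor (weight 1/2) → 1/7; Martin (weight 1/2) → 1/7.
Samuel is living and takes 2/7.
Harriet predeceased; the 1/7 allotted to Harriet's branch passes to Harriet's issue by representation.
Tessa is the sole taker at this level and receives the full 1/7.
Isaac is living and takes 2/7.
Victor predeceased; the 1/7 allotted to Victor's branch passes to Victor's issue by representation.
The 1/7 is divided into 4 equal shares of 1/28 among Beatrice, Rose, Quentin, Fiona.
Beatrice is living and takes 1/28.
Rose is living and takes 1/28.
Quentin is living and takes 1/28.
Fiona is living and takes 1/28.
Martin is living and takes 1/7.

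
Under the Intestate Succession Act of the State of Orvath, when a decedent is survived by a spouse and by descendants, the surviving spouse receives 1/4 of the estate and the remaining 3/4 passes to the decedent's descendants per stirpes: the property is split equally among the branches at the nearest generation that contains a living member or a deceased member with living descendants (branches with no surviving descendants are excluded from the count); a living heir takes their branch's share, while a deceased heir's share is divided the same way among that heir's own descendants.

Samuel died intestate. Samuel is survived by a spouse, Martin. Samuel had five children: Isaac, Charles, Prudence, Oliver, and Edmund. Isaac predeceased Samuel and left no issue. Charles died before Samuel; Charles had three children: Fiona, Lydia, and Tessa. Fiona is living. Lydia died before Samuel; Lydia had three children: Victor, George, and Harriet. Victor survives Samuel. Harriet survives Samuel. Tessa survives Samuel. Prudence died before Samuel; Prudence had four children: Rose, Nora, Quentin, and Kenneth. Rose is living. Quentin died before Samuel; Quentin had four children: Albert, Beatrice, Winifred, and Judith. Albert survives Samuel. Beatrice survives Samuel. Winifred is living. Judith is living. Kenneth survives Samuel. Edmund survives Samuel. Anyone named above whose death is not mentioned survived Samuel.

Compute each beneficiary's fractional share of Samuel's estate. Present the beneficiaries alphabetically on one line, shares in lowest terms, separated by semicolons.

Albert 3/256; Beatrice 3/256; Edmund 3/16; Fiona 1/16; George 1/48; Harriet 1/48; Judith 3/256; Kenneth 3/64; Martin 1/4; Nora 3/64; Oliver 3/16; Rose 3/64; Tessa 1/16; Victor 1/48; Winifred 3/256

Martin, as surviving spouse, takes 1/4.
The remaining 3/4 passes to Samuel's descendants per stirpes.
Isaac left no surviving issue, so that branch lapses and is disregarded.
The 3/4 is divided into 4 equal shares of 3/16 among Charles, Prudence, Oliver, Edmund.
Charles predeceased; the 3/16 allotted to Charles's branch passes to Charles's issue by representation.
The 3/16 is divided into 3 equal shares of 1/16 among Fiona, Lydia, Tessa.
Fiona is living and takes 1/16.
Lydia predeceased; the 1/16 allotted to Lydia's branch passes to Lydia's issue by representation.
The 1/16 is divided into 3 equal shares of 1/48 among Victor, George, Harriet.
Victor is living and takes 1/48.
George is living and takes 1/48.
Harriet is living and takes 1/48.
Tessa is living and takes 1/16.
Prudence predeceased; the 3/16 allotted to Prudence's branch passes to Prudence's issue by representation.
The 3/16 is divided into 4 equal shares of 3/64 among Rose, Nora, Quentin, Kenneth.
Rose is living and takes 3/64.
Nora is living and takes 3/64.
Quentin predeceased; the 3/64 allotted to Quentin's branch passes to Quentin's issue by representation.
The 3/64 is divided into 4 equal shares of 3/256 among Albert, Beatrice, Winifred, Judith.
Albert is living and takes 3/256.
Beatrice is living and takes 3/256.
Winifred is living and takes 3/256.
Judith is living and takes 3/256.
Kenneth is living and takes 3/64.
Oliver is living and takes 3/16.
Edmund is living and takes 3/16.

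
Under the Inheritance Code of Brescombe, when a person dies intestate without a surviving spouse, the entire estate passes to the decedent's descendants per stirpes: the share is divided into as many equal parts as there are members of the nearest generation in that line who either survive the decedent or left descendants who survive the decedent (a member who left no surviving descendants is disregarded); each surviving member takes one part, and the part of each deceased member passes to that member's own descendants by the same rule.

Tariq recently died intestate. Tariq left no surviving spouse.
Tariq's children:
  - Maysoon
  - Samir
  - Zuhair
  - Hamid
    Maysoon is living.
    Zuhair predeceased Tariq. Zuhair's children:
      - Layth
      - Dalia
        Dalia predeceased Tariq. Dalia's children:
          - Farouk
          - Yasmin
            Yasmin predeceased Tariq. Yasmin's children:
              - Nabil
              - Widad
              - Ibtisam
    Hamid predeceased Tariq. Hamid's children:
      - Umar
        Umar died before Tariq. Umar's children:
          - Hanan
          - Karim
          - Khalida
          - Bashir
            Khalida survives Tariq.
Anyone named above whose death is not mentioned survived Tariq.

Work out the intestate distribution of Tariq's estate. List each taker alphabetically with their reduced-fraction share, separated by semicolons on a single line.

There is no surviving spouse, so the entire estate passes to Tariq's descendants per stirpes.
The estate is divided into 4 equal shares of 1/4 among Maysoon, Samir, Zuhair, Hamid.
Maysoon is living and takes 1/4.
Samir is living and takes 1/4.
Zuhair predeceased; the 1/4 allotted to Zuhair's branch passes to Zuhair's issue by representation.
The 1/4 is divided into 2 equal shares of 1/8 among Layth, Dalia.
Layth is living and takes 1/8.
Dalia predeceased; the 1/8 allotted to Dalia's branch passes to Dalia's issue by representation.
The 1/8 is divided into 2 equal shares of 1/16 among Farouk, Yasmin.
Farouk is living and takes 1/16.
Yasmin predeceased; the 1/16 allotted to Yasmin's branch passes to Yasmin's issue by representation.
The 1/16 is divided into 3 equal shares of 1/48 among Nabil, Widad, Ibtisam.
Nabil is living and takes 1/48.
Widad is living and takes 1/48.
Ibtisam is living and takes 1/48.
Hamid predeceased; the 1/4 allotted to Hamid's branch passes to Hamid's issue by representation.
Umar's line is the sole branch at this level, so the full 1/4 passes to Umar's issue by representation.
The 1/4 is divided into 4 equal shares of 1/16 among Hanan, Karim, Khalida, Bashir.
Hanan is living and takes 1/16.
Karim is living and takes 1/16.
Khalida is living and takes 1/16.
Bashir is living and takes 1/16.

Bashir 1/16; Farouk 1/16; Hanan 1/16; Ibtisam 1/48; Karim 1/16; Khalida 1/16; Layth 1/8; Maysoon 1/4; Nabil 1/48; Samir 1/4; Widad 1/48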